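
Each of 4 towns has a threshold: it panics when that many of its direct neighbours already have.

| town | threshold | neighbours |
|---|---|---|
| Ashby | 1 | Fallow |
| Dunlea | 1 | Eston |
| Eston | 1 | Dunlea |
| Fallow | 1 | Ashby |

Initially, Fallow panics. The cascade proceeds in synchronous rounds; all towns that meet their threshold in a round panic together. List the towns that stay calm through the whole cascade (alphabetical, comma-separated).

Round 1 — Fallow panics (initial).
Round 2 — checking thresholds:
  Ashby: 1 of 1 neighbours ≥ 1, panics.
Round 3 — no new panics; cascade stops.

Dunlea, Eston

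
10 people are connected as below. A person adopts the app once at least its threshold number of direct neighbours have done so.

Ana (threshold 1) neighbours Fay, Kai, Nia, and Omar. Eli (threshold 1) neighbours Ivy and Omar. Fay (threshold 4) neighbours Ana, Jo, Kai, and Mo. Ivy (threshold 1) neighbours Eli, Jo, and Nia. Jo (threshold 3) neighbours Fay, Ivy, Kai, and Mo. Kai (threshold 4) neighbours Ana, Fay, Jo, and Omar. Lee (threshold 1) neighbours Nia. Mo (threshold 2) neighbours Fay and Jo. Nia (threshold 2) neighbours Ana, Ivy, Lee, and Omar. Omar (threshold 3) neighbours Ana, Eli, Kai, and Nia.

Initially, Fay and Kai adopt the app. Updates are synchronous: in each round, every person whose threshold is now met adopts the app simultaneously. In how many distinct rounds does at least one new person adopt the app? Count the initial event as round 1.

2

Round 1 — Fay, Kai adopt the app (initial).
Round 2 — checking thresholds:
  Ana: 2 of 4 neighbours ≥ 1, adopts the app.
  Jo: 2 of 4 neighbours < 3, not yet.
  Mo: 1 of 2 neighbours < 2, not yet.
  Omar: 1 of 4 neighbours < 3, not yet.
Round 3 — no new adoptions; cascade stops.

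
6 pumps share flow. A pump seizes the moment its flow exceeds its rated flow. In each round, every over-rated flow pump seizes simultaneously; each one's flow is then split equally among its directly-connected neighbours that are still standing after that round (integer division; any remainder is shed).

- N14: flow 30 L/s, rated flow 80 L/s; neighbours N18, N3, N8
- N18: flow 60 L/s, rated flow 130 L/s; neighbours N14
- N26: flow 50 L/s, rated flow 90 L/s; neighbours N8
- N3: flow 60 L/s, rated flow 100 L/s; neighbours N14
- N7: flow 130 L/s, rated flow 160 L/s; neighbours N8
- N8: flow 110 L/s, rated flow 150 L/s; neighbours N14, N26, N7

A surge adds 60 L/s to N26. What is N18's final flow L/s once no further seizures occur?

Round 1 — N26 at 110 > 90. N26 seizes.
  N26 sheds 110 L/s to N8: 110 each.
    N8: 110+110 = 220 > 150
Round 2 — N8 seizes.
  N8 sheds 220 L/s to N14, N7: 110 each.
    N14: 30+110 = 140 > 80
    N7: 130+110 = 240 > 160
Round 3 — N14, N7 seize.
  N14 sheds 140 L/s to N18, N3: 70 each.
    N18: 60+70 = 130 ≤ 130
    N3: 60+70 = 130 > 100
  N7 sheds 240 L/s: no online neighbours, lost.
Round 4 — N3 seizes.
  N3 sheds 130 L/s: no online neighbours, lost.
No further seizures.

130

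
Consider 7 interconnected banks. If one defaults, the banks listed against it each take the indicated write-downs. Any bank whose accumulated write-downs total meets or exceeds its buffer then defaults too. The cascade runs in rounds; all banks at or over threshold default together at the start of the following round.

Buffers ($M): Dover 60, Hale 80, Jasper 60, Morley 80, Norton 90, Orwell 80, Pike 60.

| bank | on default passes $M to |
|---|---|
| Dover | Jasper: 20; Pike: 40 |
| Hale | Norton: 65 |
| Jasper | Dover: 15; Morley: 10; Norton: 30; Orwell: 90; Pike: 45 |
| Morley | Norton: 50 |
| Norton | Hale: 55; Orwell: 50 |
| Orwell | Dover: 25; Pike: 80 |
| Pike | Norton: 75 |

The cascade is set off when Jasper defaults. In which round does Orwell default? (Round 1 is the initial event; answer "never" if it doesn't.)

2

Round 1 — Jasper defaults (initial).
  Dover: +15 → 15 < 60
  Morley: +10 → 10 < 80
  Norton: +30 → 30 < 90
  Orwell: +90 → 90 ≥ 80
  Pike: +45 → 45 < 60
Round 2 — Orwell defaults.
  Dover: +25 → 40 < 60
  Pike: +80 → 125 ≥ 60
Round 3 — Pike defaults.
  Norton: +75 → 105 ≥ 90
Round 4 — Norton defaults.
  Hale: +55 → 55 < 80
No further defaults.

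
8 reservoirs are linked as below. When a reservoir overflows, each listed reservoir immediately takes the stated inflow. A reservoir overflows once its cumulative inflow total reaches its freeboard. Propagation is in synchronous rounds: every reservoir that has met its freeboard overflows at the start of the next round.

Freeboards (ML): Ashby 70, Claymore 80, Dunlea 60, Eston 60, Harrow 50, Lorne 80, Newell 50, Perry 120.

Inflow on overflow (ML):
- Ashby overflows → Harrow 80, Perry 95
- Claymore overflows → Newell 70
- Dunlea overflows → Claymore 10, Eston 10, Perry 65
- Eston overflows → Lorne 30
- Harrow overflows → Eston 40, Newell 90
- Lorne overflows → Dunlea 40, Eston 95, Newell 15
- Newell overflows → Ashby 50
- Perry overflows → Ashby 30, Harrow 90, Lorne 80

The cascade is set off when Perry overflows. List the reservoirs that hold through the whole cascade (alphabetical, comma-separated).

Claymore, Dunlea

Round 1 — Perry overflows (initial).
  Ashby: +30 → 30 < 70
  Harrow: +90 → 90 ≥ 50
  Lorne: +80 → 80 ≥ 80
Round 2 — Harrow, Lorne overflow.
  Dunlea: +40 → 40 < 60
  Eston: +40+95 → 135 ≥ 60
  Newell: +90+15 → 105 ≥ 50
Round 3 — Eston, Newell overflow.
  Ashby: +50 → 80 ≥ 70
Round 4 — Ashby overflows.
No further overflows.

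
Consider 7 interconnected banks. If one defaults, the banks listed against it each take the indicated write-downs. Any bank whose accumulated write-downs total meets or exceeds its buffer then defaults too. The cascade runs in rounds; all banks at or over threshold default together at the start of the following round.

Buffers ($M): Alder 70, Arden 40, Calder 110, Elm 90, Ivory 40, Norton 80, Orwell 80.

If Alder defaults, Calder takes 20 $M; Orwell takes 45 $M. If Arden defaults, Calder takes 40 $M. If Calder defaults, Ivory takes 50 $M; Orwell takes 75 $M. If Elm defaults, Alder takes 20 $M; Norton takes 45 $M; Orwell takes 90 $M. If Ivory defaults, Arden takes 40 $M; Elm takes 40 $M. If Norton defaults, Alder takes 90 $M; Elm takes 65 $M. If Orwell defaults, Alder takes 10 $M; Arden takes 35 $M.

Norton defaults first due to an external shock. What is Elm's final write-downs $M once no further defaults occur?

65

Round 1 — Norton defaults (initial).
  Alder: +90 → 90 ≥ 70
  Elm: +65 → 65 < 90
Round 2 — Alder defaults.
  Calder: +20 → 20 < 110
  Orwell: +45 → 45 < 80
No further defaults.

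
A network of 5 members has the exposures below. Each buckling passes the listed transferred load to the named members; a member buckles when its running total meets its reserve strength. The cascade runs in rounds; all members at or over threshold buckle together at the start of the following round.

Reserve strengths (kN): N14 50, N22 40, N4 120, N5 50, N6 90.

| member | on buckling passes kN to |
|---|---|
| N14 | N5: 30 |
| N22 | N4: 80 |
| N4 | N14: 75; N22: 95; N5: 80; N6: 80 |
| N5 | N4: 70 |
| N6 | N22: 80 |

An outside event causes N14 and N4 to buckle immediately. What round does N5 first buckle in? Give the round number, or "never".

2

Round 1 — N14, N4 buckle (initial).
  N22: +95 → 95 ≥ 40
  N5: +30+80 → 110 ≥ 50
  N6: +80 → 80 < 90
Round 2 — N22, N5 buckle.
No further bucklings.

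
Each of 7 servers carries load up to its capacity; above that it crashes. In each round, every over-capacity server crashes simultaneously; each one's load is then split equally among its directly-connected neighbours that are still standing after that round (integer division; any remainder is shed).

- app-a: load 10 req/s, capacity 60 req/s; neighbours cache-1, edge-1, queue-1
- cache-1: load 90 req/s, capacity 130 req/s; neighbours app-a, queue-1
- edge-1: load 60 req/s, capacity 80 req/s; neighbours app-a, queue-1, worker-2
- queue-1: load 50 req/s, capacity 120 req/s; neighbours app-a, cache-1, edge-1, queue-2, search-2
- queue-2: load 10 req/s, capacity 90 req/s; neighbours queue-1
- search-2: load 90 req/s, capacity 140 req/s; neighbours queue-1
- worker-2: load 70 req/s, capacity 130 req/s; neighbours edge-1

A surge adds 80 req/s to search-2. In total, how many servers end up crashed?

Round 1 — search-2 at 170 > 140. search-2 crashes.
  search-2 sheds 170 req/s to queue-1: 170 each.
    queue-1: 50+170 = 220 > 120
Round 2 — queue-1 crashes.
  queue-1 sheds 220 req/s to app-a, cache-1, edge-1, queue-2: 55 each.
    app-a: 10+55 = 65 > 60
    cache-1: 90+55 = 145 > 130
    edge-1: 60+55 = 115 > 80
    queue-2: 10+55 = 65 ≤ 90
Round 3 — app-a, cache-1, edge-1 crash.
  app-a sheds 65 req/s: no online neighbours, lost.
  cache-1 sheds 145 req/s: no online neighbours, lost.
  edge-1 sheds 115 req/s to worker-2: 115 each.
    worker-2: 70+115 = 185 > 130
Round 4 — worker-2 crashes.
  worker-2 sheds 185 req/s: no online neighbours, lost.
No further crashes.

6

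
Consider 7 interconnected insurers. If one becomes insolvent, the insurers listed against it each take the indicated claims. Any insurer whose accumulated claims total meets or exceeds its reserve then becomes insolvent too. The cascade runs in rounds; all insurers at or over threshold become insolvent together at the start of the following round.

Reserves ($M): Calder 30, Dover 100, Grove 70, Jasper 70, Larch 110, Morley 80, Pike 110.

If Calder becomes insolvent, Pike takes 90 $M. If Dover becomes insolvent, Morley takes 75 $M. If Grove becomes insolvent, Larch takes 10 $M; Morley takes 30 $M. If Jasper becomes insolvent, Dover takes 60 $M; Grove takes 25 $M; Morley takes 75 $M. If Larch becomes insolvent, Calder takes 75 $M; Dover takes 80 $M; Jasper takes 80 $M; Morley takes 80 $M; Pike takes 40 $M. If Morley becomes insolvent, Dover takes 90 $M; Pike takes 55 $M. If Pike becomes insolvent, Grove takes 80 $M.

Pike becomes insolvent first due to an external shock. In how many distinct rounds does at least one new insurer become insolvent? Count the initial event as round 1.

2

Round 1 — Pike becomes insolvent (initial).
  Grove: +80 → 80 ≥ 70
Round 2 — Grove becomes insolvent.
  Larch: +10 → 10 < 110
  Morley: +30 → 30 < 80
No further insolvencies.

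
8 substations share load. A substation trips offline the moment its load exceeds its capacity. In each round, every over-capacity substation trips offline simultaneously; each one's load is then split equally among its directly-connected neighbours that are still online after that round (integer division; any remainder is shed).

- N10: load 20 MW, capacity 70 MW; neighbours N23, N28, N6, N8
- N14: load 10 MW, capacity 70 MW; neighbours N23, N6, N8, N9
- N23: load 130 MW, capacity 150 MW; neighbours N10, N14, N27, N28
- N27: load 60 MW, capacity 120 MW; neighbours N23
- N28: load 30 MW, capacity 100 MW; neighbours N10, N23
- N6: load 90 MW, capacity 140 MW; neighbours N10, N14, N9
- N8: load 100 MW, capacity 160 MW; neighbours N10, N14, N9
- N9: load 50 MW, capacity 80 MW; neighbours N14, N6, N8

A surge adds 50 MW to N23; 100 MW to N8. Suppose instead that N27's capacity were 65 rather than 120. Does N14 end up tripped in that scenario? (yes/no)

With N27's capacity at 65:
Round 1 — N23 at 180 > 150; N8 at 200 > 160. N23, N8 trip offline.
  N23 sheds 180 MW to N10, N14, N27, N28: 45 each.
    N10: 20+45 = 65 ≤ 70
    N14: 10+45 = 55 ≤ 70
    N27: 60+45 = 105 > 65
    N28: 30+45 = 75 ≤ 100
  N8 sheds 200 MW to N10, N14, N9: 66 each (2 lost).
    N10: 65+66 = 131 > 70
    N14: 55+66 = 121 > 70
    N9: 50+66 = 116 > 80
Round 2 — N10, N14, N27, N9 trip offline.
  N10 sheds 131 MW to N28, N6: 65 each (1 lost).
    N28: 75+65 = 140 > 100
    N6: 90+65 = 155 > 140
  N14 sheds 121 MW to N6: 121 each.
    N6: 155+121 = 276 > 140
  N27 sheds 105 MW: no online neighbours, lost.
  N9 sheds 116 MW to N6: 116 each.
    N6: 276+116 = 392 > 140
Round 3 — N28, N6 trip offline.
  N28 sheds 140 MW: no online neighbours, lost.
  N6 sheds 392 MW: no online neighbours, lost.
No further trips.

yes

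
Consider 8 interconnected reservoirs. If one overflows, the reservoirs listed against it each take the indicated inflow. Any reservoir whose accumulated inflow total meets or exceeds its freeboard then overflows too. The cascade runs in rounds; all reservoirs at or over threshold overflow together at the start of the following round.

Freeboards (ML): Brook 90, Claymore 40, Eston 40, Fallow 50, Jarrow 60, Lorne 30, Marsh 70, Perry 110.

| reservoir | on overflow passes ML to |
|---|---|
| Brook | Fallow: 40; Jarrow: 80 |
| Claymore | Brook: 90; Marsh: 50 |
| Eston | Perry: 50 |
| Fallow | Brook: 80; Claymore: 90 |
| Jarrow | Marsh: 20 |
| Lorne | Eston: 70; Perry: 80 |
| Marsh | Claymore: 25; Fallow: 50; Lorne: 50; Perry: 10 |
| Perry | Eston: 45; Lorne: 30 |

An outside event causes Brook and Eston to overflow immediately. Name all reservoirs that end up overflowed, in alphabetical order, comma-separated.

Brook, Eston, Jarrow

Round 1 — Brook, Eston overflow (initial).
  Fallow: +40 → 40 < 50
  Jarrow: +80 → 80 ≥ 60
  Perry: +50 → 50 < 110
Round 2 — Jarrow overflows.
  Marsh: +20 → 20 < 70
No further overflows.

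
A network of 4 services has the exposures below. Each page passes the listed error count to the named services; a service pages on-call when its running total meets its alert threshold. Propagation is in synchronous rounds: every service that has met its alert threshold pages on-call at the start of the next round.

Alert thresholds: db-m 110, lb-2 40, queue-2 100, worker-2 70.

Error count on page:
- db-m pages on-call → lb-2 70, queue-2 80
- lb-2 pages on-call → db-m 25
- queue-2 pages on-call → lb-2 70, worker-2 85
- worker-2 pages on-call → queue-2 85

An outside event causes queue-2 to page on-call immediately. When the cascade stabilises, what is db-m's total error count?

25

Round 1 — queue-2 pages on-call (initial).
  lb-2: +70 → 70 ≥ 40
  worker-2: +85 → 85 ≥ 70
Round 2 — lb-2, worker-2 page on-call.
  db-m: +25 → 25 < 110
No further pages.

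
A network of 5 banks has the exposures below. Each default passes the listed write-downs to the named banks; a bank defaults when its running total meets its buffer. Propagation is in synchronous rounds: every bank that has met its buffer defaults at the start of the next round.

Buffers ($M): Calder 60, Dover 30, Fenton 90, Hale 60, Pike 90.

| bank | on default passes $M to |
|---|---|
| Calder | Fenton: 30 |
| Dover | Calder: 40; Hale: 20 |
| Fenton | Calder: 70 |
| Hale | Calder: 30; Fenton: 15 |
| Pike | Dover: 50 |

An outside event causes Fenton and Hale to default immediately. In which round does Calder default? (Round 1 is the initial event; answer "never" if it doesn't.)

Round 1 — Fenton, Hale default (initial).
  Calder: +70+30 → 100 ≥ 60
Round 2 — Calder defaults.
No further defaults.

2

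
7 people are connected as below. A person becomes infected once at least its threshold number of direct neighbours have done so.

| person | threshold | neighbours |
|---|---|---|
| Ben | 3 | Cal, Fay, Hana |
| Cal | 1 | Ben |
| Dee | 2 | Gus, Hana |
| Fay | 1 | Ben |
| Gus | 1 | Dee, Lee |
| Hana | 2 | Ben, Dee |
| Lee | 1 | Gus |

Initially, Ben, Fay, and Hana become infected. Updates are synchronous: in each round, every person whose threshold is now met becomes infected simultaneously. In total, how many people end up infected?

Round 1 — Ben, Fay, Hana become infected (initial).
Round 2 — checking thresholds:
  Cal: 1 of 1 neighbours ≥ 1, becomes infected.
  Dee: 1 of 2 neighbours < 2, not yet.
Round 3 — no new infections; cascade stops.

4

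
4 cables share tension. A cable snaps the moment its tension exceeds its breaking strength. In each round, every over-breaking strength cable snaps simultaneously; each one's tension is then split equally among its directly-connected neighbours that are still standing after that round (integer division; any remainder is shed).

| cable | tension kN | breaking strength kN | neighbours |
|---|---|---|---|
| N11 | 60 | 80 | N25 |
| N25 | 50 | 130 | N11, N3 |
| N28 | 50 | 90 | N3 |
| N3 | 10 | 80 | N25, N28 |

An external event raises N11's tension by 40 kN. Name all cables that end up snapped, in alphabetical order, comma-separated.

Round 1 — N11 at 100 > 80. N11 snaps.
  N11 sheds 100 kN to N25: 100 each.
    N25: 50+100 = 150 > 130
Round 2 — N25 snaps.
  N25 sheds 150 kN to N3: 150 each.
    N3: 10+150 = 160 > 80
Round 3 — N3 snaps.
  N3 sheds 160 kN to N28: 160 each.
    N28: 50+160 = 210 > 90
Round 4 — N28 snaps.
  N28 sheds 210 kN: no online neighbours, lost.
No further breaks.

N11, N25, N28, N3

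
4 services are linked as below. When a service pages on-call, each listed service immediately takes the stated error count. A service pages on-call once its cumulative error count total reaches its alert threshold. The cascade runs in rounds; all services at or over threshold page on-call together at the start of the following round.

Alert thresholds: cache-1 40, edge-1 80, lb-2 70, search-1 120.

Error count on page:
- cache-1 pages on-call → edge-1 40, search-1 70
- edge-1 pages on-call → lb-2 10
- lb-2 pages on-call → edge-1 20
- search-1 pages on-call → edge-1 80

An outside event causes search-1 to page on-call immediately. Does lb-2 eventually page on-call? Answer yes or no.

Round 1 — search-1 pages on-call (initial).
  edge-1: +80 → 80 ≥ 80
Round 2 — edge-1 pages on-call.
  lb-2: +10 → 10 < 70
No further pages.

no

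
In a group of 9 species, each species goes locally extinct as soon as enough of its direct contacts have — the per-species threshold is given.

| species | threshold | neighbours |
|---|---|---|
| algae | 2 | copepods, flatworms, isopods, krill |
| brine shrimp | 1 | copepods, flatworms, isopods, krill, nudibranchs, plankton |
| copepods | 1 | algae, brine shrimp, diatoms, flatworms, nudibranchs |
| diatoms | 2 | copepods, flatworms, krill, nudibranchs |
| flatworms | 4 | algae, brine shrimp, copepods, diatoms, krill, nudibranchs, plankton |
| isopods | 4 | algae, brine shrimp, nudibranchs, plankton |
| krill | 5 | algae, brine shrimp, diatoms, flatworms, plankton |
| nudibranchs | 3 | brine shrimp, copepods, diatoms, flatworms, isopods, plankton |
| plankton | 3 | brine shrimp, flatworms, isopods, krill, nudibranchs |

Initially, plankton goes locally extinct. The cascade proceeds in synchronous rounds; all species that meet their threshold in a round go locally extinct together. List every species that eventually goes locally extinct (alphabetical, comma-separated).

Round 1 — plankton goes locally extinct (initial).
Round 2 — checking thresholds:
  brine shrimp: 1 of 6 neighbours ≥ 1, goes locally extinct.
  flatworms: 1 of 7 neighbours < 4, below threshold.
  isopods: 1 of 4 neighbours < 4, below threshold.
  krill: 1 of 5 neighbours < 5, below threshold.
  nudibranchs: 1 of 6 neighbours < 3, below threshold.
Round 3 — checking thresholds:
  copepods: 1 of 5 neighbours ≥ 1, goes locally extinct.
  flatworms: 2 of 7 neighbours < 4, below threshold.
  isopods: 2 of 4 neighbours < 4, below threshold.
  krill: 2 of 5 neighbours < 5, below threshold.
  nudibranchs: 2 of 6 neighbours < 3, below threshold.
Round 4 — checking thresholds:
  algae: 1 of 4 neighbours < 2, below threshold.
  diatoms: 1 of 4 neighbours < 2, below threshold.
  flatworms: 3 of 7 neighbours < 4, below threshold.
  isopods: 2 of 4 neighbours < 4, below threshold.
  krill: 2 of 5 neighbours < 5, below threshold.
  nudibranchs: 3 of 6 neighbours ≥ 3, goes locally extinct.
Round 5 — checking thresholds:
  algae: 1 of 4 neighbours < 2, below threshold.
  diatoms: 2 of 4 neighbours ≥ 2, goes locally extinct.
  flatworms: 4 of 7 neighbours ≥ 4, goes locally extinct.
  isopods: 3 of 4 neighbours < 4, below threshold.
  krill: 2 of 5 neighbours < 5, below threshold.
Round 6 — checking thresholds:
  algae: 2 of 4 neighbours ≥ 2, goes locally extinct.
  isopods: 3 of 4 neighbours < 4, below threshold.
  krill: 4 of 5 neighbours < 5, below threshold.
Round 7 — checking thresholds:
  isopods: 4 of 4 neighbours ≥ 4, goes locally extinct.
  krill: 5 of 5 neighbours ≥ 5, goes locally extinct.
Round 8 — no new extinctions; cascade stops.

algae, brine shrimp, copepods, diatoms, flatworms, isopods, krill, nudibranchs, plankton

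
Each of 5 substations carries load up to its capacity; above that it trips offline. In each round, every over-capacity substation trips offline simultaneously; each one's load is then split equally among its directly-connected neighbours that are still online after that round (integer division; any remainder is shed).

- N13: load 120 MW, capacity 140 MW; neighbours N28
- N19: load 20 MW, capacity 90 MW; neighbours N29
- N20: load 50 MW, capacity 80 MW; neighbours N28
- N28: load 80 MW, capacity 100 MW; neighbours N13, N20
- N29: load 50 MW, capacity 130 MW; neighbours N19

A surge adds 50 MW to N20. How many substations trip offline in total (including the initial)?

3

Round 1 — N20 at 100 > 80. N20 trips offline.
  N20 sheds 100 MW to N28: 100 each.
    N28: 80+100 = 180 > 100
Round 2 — N28 trips offline.
  N28 sheds 180 MW to N13: 180 each.
    N13: 120+180 = 300 > 140
Round 3 — N13 trips offline.
  N13 sheds 300 MW: no online neighbours, lost.
No further trips.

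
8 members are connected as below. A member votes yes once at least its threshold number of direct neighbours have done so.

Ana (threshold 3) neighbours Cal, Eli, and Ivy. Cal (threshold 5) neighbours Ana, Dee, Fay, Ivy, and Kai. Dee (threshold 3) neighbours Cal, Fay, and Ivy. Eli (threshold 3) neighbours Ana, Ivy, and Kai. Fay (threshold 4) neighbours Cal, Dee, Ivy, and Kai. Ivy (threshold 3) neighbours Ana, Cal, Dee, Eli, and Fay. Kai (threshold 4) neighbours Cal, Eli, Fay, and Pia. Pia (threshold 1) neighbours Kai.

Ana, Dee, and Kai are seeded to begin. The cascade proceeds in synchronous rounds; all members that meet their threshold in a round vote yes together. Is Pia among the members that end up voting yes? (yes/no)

Round 1 — Ana, Dee, Kai vote yes (initial).
Round 2 — checking thresholds:
  Cal: 3 of 5 neighbours < 5, not yet.
  Eli: 2 of 3 neighbours < 3, not yet.
  Fay: 2 of 4 neighbours < 4, not yet.
  Ivy: 2 of 5 neighbours < 3, not yet.
  Pia: 1 of 1 neighbours ≥ 1, votes yes.
Round 3 — no new yes votes; cascade stops.

yes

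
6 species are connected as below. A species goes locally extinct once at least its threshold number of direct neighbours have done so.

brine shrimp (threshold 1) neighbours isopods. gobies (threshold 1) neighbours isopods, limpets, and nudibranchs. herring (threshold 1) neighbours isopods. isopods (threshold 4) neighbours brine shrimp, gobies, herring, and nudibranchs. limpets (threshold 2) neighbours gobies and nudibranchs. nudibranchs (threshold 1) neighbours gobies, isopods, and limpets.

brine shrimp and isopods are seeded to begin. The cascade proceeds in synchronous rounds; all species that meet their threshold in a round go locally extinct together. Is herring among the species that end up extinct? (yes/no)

Round 1 — brine shrimp, isopods go locally extinct (initial).
Round 2 — checking thresholds:
  gobies: 1 of 3 neighbours ≥ 1, goes locally extinct.
  herring: 1 of 1 neighbours ≥ 1, goes locally extinct.
  nudibranchs: 1 of 3 neighbours ≥ 1, goes locally extinct.
Round 3 — checking thresholds:
  limpets: 2 of 2 neighbours ≥ 2, goes locally extinct.
Round 4 — no new extinctions; cascade stops.

yes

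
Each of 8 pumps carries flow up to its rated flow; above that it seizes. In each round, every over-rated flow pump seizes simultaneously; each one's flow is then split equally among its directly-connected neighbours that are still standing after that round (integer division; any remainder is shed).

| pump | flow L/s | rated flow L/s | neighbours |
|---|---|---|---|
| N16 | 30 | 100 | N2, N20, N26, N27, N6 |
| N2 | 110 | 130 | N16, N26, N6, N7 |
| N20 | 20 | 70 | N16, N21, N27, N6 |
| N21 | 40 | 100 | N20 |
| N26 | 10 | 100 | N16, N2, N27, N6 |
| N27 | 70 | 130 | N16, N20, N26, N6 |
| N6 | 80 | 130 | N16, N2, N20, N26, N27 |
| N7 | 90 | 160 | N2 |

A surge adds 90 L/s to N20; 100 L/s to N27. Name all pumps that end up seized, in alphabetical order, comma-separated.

N16, N2, N20, N26, N27, N6, N7

Round 1 — N20 at 110 > 70; N27 at 170 > 130. N20, N27 seize.
  N20 sheds 110 L/s to N16, N21, N6: 36 each (2 lost).
    N16: 30+36 = 66 ≤ 100
    N21: 40+36 = 76 ≤ 100
    N6: 80+36 = 116 ≤ 130
  N27 sheds 170 L/s to N16, N26, N6: 56 each (2 lost).
    N16: 66+56 = 122 > 100
    N26: 10+56 = 66 ≤ 100
    N6: 116+56 = 172 > 130
Round 2 — N16, N6 seize.
  N16 sheds 122 L/s to N2, N26: 61 each.
    N2: 110+61 = 171 > 130
    N26: 66+61 = 127 > 100
  N6 sheds 172 L/s to N2, N26: 86 each.
    N2: 171+86 = 257 > 130
    N26: 127+86 = 213 > 100
Round 3 — N2, N26 seize.
  N2 sheds 257 L/s to N7: 257 each.
    N7: 90+257 = 347 > 160
  N26 sheds 213 L/s: no online neighbours, lost.
Round 4 — N7 seizes.
  N7 sheds 347 L/s: no online neighbours, lost.
No further seizures.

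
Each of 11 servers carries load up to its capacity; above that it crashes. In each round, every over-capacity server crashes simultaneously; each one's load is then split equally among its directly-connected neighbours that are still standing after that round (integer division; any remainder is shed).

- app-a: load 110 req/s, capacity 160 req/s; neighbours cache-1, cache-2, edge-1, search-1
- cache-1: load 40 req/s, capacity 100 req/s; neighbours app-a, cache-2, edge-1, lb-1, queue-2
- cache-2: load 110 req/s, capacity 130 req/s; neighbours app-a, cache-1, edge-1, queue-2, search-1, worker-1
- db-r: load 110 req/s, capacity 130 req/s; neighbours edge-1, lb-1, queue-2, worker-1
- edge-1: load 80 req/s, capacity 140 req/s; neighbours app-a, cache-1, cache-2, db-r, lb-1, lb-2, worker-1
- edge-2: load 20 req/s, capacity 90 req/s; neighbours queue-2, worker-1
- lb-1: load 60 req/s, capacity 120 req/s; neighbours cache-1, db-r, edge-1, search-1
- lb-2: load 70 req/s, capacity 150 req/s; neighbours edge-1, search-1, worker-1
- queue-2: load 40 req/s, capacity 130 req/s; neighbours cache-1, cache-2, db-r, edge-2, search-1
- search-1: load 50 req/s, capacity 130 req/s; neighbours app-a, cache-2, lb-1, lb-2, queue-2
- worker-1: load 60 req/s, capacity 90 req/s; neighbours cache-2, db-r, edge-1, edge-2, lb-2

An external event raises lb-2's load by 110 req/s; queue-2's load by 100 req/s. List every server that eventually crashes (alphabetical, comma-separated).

app-a, cache-1, cache-2, db-r, edge-1, edge-2, lb-1, lb-2, queue-2, search-1, worker-1

Round 1 — lb-2 at 180 > 150; queue-2 at 140 > 130. lb-2, queue-2 crash.
  lb-2 sheds 180 req/s to edge-1, search-1, worker-1: 60 each.
    edge-1: 80+60 = 140 ≤ 140
    search-1: 50+60 = 110 ≤ 130
    worker-1: 60+60 = 120 > 90
  queue-2 sheds 140 req/s to cache-1, cache-2, db-r, edge-2, search-1: 28 each.
    cache-1: 40+28 = 68 ≤ 100
    cache-2: 110+28 = 138 > 130
    db-r: 110+28 = 138 > 130
    edge-2: 20+28 = 48 ≤ 90
    search-1: 110+28 = 138 > 130
Round 2 — cache-2, db-r, search-1, worker-1 crash.
  cache-2 sheds 138 req/s to app-a, cache-1, edge-1: 46 each.
    app-a: 110+46 = 156 ≤ 160
    cache-1: 68+46 = 114 > 100
    edge-1: 140+46 = 186 > 140
  db-r sheds 138 req/s to edge-1, lb-1: 69 each.
    edge-1: 186+69 = 255 > 140
    lb-1: 60+69 = 129 > 120
  search-1 sheds 138 req/s to app-a, lb-1: 69 each.
    app-a: 156+69 = 225 > 160
    lb-1: 129+69 = 198 > 120
  worker-1 sheds 120 req/s to edge-1, edge-2: 60 each.
    edge-1: 255+60 = 315 > 140
    edge-2: 48+60 = 108 > 90
Round 3 — app-a, cache-1, edge-1, edge-2, lb-1 crash.
  app-a sheds 225 req/s: no online neighbours, lost.
  cache-1 sheds 114 req/s: no online neighbours, lost.
  edge-1 sheds 315 req/s: no online neighbours, lost.
  edge-2 sheds 108 req/s: no online neighbours, lost.
  lb-1 sheds 198 req/s: no online neighbours, lost.
No further crashes.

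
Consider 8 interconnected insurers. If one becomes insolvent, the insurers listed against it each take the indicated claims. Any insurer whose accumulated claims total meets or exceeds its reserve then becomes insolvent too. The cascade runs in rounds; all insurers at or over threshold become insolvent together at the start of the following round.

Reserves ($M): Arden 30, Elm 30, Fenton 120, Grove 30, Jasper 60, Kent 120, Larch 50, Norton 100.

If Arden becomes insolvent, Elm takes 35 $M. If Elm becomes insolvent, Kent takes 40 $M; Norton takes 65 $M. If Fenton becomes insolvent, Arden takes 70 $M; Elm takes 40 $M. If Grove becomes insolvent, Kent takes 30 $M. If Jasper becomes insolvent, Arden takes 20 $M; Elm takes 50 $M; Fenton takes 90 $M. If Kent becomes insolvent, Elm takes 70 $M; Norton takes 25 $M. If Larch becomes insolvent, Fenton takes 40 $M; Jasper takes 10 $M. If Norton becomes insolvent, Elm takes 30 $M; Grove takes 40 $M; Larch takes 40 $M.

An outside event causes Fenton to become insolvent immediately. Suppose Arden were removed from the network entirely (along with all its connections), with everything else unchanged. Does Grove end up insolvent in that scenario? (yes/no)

no

With Arden removed:
Round 1 — Fenton becomes insolvent (initial).
  Elm: +40 → 40 ≥ 30
Round 2 — Elm becomes insolvent.
  Kent: +40 → 40 < 120
  Norton: +65 → 65 < 100
No further insolvencies.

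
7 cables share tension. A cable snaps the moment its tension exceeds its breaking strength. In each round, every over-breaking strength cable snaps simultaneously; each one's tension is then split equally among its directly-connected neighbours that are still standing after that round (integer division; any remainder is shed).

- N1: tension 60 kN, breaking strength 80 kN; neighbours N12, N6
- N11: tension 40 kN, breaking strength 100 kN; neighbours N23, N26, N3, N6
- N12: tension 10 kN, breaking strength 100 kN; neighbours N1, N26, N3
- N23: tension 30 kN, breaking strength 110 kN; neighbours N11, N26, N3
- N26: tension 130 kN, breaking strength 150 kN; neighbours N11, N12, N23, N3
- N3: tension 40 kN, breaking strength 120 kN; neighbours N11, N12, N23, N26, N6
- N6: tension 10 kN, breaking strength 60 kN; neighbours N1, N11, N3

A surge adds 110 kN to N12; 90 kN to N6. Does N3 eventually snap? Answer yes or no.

Round 1 — N12 at 120 > 100; N6 at 100 > 60. N12, N6 snap.
  N12 sheds 120 kN to N1, N26, N3: 40 each.
    N1: 60+40 = 100 > 80
    N26: 130+40 = 170 > 150
    N3: 40+40 = 80 ≤ 120
  N6 sheds 100 kN to N1, N11, N3: 33 each (1 lost).
    N1: 100+33 = 133 > 80
    N11: 40+33 = 73 ≤ 100
    N3: 80+33 = 113 ≤ 120
Round 2 — N1, N26 snap.
  N1 sheds 133 kN: no online neighbours, lost.
  N26 sheds 170 kN to N11, N23, N3: 56 each (2 lost).
    N11: 73+56 = 129 > 100
    N23: 30+56 = 86 ≤ 110
    N3: 113+56 = 169 > 120
Round 3 — N11, N3 snap.
  N11 sheds 129 kN to N23: 129 each.
    N23: 86+129 = 215 > 110
  N3 sheds 169 kN to N23: 169 each.
    N23: 215+169 = 384 > 110
Round 4 — N23 snaps.
  N23 sheds 384 kN: no online neighbours, lost.
No further breaks.

yes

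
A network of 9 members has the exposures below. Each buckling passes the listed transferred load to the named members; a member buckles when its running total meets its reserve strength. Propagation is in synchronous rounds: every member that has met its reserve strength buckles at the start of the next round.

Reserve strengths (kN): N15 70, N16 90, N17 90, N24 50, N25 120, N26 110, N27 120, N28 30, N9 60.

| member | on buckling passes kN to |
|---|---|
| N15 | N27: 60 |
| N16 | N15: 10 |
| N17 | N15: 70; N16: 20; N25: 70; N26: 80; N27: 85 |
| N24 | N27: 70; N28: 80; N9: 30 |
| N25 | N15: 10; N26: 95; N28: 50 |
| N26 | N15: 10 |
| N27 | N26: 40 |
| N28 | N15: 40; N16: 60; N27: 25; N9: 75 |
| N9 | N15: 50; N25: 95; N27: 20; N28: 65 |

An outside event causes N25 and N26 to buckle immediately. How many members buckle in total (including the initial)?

5

Round 1 — N25, N26 buckle (initial).
  N15: +10+10 → 20 < 70
  N28: +50 → 50 ≥ 30
Round 2 — N28 buckles.
  N15: +40 → 60 < 70
  N16: +60 → 60 < 90
  N27: +25 → 25 < 120
  N9: +75 → 75 ≥ 60
Round 3 — N9 buckles.
  N15: +50 → 110 ≥ 70
  N27: +20 → 45 < 120
Round 4 — N15 buckles.
  N27: +60 → 105 < 120
No further bucklings.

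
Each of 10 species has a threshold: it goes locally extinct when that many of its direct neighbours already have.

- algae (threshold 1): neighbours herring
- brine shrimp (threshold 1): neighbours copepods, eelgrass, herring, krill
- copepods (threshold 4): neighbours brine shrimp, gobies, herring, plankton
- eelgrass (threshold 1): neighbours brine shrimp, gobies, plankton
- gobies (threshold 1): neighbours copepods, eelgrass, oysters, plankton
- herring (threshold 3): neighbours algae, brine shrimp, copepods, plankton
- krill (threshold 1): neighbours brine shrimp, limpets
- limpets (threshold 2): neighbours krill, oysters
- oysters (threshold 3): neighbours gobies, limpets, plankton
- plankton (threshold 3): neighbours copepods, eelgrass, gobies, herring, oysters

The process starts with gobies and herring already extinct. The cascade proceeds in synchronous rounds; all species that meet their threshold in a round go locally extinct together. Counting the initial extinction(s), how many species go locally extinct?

Round 1 — gobies, herring go locally extinct (initial).
Round 2 — checking thresholds:
  algae: 1 of 1 neighbours ≥ 1, goes locally extinct.
  brine shrimp: 1 of 4 neighbours ≥ 1, goes locally extinct.
  copepods: 2 of 4 neighbours < 4, not yet.
  eelgrass: 1 of 3 neighbours ≥ 1, goes locally extinct.
  oysters: 1 of 3 neighbours < 3, not yet.
  plankton: 2 of 5 neighbours < 3, not yet.
Round 3 — checking thresholds:
  copepods: 3 of 4 neighbours < 4, not yet.
  krill: 1 of 2 neighbours ≥ 1, goes locally extinct.
  oysters: 1 of 3 neighbours < 3, not yet.
  plankton: 3 of 5 neighbours ≥ 3, goes locally extinct.
Round 4 — checking thresholds:
  copepods: 4 of 4 neighbours ≥ 4, goes locally extinct.
  limpets: 1 of 2 neighbours < 2, not yet.
  oysters: 2 of 3 neighbours < 3, not yet.
Round 5 — no new extinctions; cascade stops.

8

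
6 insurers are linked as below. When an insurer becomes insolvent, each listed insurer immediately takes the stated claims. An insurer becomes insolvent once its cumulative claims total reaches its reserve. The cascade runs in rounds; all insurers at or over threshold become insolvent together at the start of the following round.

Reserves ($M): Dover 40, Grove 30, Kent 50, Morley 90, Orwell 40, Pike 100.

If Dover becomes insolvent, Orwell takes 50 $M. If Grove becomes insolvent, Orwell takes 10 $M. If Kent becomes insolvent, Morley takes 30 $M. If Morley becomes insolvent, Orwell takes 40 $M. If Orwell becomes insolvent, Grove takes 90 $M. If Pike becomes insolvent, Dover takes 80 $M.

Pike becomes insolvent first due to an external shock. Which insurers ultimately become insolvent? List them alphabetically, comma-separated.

Dover, Grove, Orwell, Pike

Round 1 — Pike becomes insolvent (initial).
  Dover: +80 → 80 ≥ 40
Round 2 — Dover becomes insolvent.
  Orwell: +50 → 50 ≥ 40
Round 3 — Orwell becomes insolvent.
  Grove: +90 → 90 ≥ 30
Round 4 — Grove becomes insolvent.
No further insolvencies.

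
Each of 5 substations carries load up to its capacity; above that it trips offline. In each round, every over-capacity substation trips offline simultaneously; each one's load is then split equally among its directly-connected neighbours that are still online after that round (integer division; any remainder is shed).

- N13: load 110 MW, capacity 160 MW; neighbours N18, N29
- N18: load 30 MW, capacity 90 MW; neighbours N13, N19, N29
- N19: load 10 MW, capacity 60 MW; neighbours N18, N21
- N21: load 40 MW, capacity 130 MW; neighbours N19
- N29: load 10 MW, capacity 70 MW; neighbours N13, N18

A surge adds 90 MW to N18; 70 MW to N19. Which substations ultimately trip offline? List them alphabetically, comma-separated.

Round 1 — N18 at 120 > 90; N19 at 80 > 60. N18, N19 trip offline.
  N18 sheds 120 MW to N13, N29: 60 each.
    N13: 110+60 = 170 > 160
    N29: 10+60 = 70 ≤ 70
  N19 sheds 80 MW to N21: 80 each.
    N21: 40+80 = 120 ≤ 130
Round 2 — N13 trips offline.
  N13 sheds 170 MW to N29: 170 each.
    N29: 70+170 = 240 > 70
Round 3 — N29 trips offline.
  N29 sheds 240 MW: no online neighbours, lost.
No further trips.

N13, N18, N19, N29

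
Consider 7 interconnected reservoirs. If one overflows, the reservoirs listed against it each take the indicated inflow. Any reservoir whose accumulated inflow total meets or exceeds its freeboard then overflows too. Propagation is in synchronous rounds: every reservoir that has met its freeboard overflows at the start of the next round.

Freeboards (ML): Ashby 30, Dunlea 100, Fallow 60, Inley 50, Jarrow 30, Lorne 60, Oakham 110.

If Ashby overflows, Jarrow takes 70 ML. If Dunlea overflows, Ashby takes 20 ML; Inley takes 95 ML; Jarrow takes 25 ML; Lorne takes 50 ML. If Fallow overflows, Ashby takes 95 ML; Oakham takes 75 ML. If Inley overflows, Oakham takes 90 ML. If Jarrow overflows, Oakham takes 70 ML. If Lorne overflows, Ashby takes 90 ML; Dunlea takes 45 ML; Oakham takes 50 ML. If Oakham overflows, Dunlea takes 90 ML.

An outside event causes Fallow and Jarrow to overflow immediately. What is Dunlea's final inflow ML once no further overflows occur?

Round 1 — Fallow, Jarrow overflow (initial).
  Ashby: +95 → 95 ≥ 30
  Oakham: +75+70 → 145 ≥ 110
Round 2 — Ashby, Oakham overflow.
  Dunlea: +90 → 90 < 100
No further overflows.

90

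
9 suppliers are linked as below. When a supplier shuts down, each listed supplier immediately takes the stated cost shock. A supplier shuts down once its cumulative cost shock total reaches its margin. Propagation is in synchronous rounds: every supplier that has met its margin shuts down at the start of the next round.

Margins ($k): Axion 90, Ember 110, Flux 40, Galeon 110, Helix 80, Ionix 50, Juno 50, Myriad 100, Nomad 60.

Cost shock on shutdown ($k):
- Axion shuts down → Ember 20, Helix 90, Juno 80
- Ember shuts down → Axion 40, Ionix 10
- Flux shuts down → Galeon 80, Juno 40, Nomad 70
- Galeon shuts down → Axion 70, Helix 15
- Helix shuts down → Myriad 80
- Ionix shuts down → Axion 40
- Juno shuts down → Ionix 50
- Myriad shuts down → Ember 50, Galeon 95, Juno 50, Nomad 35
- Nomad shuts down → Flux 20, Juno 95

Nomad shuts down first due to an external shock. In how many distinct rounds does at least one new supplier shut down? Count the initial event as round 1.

Round 1 — Nomad shuts down (initial).
  Flux: +20 → 20 < 40
  Juno: +95 → 95 ≥ 50
Round 2 — Juno shuts down.
  Ionix: +50 → 50 ≥ 50
Round 3 — Ionix shuts down.
  Axion: +40 → 40 < 90
No further shutdowns.

3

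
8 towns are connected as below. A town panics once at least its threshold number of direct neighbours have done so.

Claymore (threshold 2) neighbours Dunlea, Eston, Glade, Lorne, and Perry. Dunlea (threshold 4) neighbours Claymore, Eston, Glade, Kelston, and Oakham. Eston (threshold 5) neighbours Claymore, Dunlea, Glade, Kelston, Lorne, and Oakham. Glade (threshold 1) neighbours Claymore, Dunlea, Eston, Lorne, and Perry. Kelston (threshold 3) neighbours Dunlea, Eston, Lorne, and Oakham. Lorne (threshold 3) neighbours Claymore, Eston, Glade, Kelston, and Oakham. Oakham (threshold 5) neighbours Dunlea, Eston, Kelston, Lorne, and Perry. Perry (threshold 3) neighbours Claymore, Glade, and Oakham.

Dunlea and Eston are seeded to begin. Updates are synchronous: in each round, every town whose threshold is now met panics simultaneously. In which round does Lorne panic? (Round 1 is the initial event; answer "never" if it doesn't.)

Round 1 — Dunlea, Eston panic (initial).
Round 2 — checking thresholds:
  Claymore: 2 of 5 neighbours ≥ 2, panics.
  Glade: 2 of 5 neighbours ≥ 1, panics.
  Kelston: 2 of 4 neighbours < 3, not yet.
  Lorne: 1 of 5 neighbours < 3, not yet.
  Oakham: 2 of 5 neighbours < 5, not yet.
Round 3 — checking thresholds:
  Kelston: 2 of 4 neighbours < 3, not yet.
  Lorne: 3 of 5 neighbours ≥ 3, panics.
  Oakham: 2 of 5 neighbours < 5, not yet.
  Perry: 2 of 3 neighbours < 3, not yet.
Round 4 — checking thresholds:
  Kelston: 3 of 4 neighbours ≥ 3, panics.
  Oakham: 3 of 5 neighbours < 5, not yet.
  Perry: 2 of 3 neighbours < 3, not yet.
Round 5 — no new panics; cascade stops.

3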